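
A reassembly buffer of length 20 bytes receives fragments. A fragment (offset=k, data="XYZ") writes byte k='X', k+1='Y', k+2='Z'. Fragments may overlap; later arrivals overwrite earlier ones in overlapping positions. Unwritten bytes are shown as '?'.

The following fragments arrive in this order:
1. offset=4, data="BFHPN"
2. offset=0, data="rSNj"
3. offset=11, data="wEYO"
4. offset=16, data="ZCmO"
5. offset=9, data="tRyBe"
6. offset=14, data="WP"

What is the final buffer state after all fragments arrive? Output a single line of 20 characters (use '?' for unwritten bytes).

Answer: rSNjBFHPNtRyBeWPZCmO

Derivation:
Fragment 1: offset=4 data="BFHPN" -> buffer=????BFHPN???????????
Fragment 2: offset=0 data="rSNj" -> buffer=rSNjBFHPN???????????
Fragment 3: offset=11 data="wEYO" -> buffer=rSNjBFHPN??wEYO?????
Fragment 4: offset=16 data="ZCmO" -> buffer=rSNjBFHPN??wEYO?ZCmO
Fragment 5: offset=9 data="tRyBe" -> buffer=rSNjBFHPNtRyBeO?ZCmO
Fragment 6: offset=14 data="WP" -> buffer=rSNjBFHPNtRyBeWPZCmO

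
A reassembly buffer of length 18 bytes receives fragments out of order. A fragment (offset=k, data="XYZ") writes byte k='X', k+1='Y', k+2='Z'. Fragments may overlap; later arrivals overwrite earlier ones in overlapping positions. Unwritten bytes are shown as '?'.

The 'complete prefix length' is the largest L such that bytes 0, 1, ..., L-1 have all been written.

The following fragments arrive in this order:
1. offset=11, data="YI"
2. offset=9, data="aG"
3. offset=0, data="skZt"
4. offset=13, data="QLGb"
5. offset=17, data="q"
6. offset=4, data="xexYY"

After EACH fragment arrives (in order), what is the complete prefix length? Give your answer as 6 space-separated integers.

Fragment 1: offset=11 data="YI" -> buffer=???????????YI????? -> prefix_len=0
Fragment 2: offset=9 data="aG" -> buffer=?????????aGYI????? -> prefix_len=0
Fragment 3: offset=0 data="skZt" -> buffer=skZt?????aGYI????? -> prefix_len=4
Fragment 4: offset=13 data="QLGb" -> buffer=skZt?????aGYIQLGb? -> prefix_len=4
Fragment 5: offset=17 data="q" -> buffer=skZt?????aGYIQLGbq -> prefix_len=4
Fragment 6: offset=4 data="xexYY" -> buffer=skZtxexYYaGYIQLGbq -> prefix_len=18

Answer: 0 0 4 4 4 18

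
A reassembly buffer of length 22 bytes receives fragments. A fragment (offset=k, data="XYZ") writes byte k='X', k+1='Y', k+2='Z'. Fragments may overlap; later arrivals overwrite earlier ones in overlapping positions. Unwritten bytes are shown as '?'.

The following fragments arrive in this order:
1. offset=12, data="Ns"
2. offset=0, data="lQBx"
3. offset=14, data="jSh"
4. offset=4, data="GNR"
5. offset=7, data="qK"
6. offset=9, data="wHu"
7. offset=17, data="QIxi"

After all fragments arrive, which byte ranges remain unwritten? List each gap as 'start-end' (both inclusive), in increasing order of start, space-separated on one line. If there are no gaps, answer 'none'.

Fragment 1: offset=12 len=2
Fragment 2: offset=0 len=4
Fragment 3: offset=14 len=3
Fragment 4: offset=4 len=3
Fragment 5: offset=7 len=2
Fragment 6: offset=9 len=3
Fragment 7: offset=17 len=4
Gaps: 21-21

Answer: 21-21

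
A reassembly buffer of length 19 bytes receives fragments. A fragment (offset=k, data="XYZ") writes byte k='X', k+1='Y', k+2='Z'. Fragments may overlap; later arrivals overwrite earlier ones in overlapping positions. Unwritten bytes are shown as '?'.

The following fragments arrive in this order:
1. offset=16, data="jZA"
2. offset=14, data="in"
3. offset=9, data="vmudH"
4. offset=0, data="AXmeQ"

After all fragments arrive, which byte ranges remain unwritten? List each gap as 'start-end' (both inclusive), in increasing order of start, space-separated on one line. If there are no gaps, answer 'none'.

Answer: 5-8

Derivation:
Fragment 1: offset=16 len=3
Fragment 2: offset=14 len=2
Fragment 3: offset=9 len=5
Fragment 4: offset=0 len=5
Gaps: 5-8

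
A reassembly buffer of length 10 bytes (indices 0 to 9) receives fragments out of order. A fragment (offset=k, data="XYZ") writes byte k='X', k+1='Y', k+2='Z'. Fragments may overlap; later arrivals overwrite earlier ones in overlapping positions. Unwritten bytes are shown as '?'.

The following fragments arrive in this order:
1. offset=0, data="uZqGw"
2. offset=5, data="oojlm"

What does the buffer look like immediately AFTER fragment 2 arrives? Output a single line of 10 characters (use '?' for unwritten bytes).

Answer: uZqGwoojlm

Derivation:
Fragment 1: offset=0 data="uZqGw" -> buffer=uZqGw?????
Fragment 2: offset=5 data="oojlm" -> buffer=uZqGwoojlm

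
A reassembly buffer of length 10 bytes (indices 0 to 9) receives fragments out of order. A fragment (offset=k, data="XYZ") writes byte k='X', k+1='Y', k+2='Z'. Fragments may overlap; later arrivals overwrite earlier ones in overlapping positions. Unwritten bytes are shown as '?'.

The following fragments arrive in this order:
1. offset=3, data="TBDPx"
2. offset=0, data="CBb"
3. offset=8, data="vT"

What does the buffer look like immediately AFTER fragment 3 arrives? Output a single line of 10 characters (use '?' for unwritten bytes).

Fragment 1: offset=3 data="TBDPx" -> buffer=???TBDPx??
Fragment 2: offset=0 data="CBb" -> buffer=CBbTBDPx??
Fragment 3: offset=8 data="vT" -> buffer=CBbTBDPxvT

Answer: CBbTBDPxvT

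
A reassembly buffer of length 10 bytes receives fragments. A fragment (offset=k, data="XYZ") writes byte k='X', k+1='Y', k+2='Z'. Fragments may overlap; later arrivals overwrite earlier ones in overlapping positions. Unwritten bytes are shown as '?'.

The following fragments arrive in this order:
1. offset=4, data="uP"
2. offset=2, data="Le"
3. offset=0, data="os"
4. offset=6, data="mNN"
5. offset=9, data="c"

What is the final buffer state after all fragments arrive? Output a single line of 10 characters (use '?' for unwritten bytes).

Answer: osLeuPmNNc

Derivation:
Fragment 1: offset=4 data="uP" -> buffer=????uP????
Fragment 2: offset=2 data="Le" -> buffer=??LeuP????
Fragment 3: offset=0 data="os" -> buffer=osLeuP????
Fragment 4: offset=6 data="mNN" -> buffer=osLeuPmNN?
Fragment 5: offset=9 data="c" -> buffer=osLeuPmNNc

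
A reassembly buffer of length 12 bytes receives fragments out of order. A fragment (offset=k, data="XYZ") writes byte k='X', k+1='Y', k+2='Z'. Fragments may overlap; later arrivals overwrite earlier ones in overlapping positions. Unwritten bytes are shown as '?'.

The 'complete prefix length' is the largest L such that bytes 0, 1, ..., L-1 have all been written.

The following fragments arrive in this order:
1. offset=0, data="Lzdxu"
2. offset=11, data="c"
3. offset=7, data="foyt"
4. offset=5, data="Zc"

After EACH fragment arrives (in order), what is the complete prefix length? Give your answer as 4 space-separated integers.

Answer: 5 5 5 12

Derivation:
Fragment 1: offset=0 data="Lzdxu" -> buffer=Lzdxu??????? -> prefix_len=5
Fragment 2: offset=11 data="c" -> buffer=Lzdxu??????c -> prefix_len=5
Fragment 3: offset=7 data="foyt" -> buffer=Lzdxu??foytc -> prefix_len=5
Fragment 4: offset=5 data="Zc" -> buffer=LzdxuZcfoytc -> prefix_len=12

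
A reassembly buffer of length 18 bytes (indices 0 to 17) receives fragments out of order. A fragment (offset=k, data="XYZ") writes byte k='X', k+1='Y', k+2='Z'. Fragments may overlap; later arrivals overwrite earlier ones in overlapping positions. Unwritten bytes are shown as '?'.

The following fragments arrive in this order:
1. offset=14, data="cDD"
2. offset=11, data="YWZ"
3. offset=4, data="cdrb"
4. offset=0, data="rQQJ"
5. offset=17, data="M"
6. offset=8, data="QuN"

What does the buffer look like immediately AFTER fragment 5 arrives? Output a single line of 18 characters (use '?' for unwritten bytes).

Fragment 1: offset=14 data="cDD" -> buffer=??????????????cDD?
Fragment 2: offset=11 data="YWZ" -> buffer=???????????YWZcDD?
Fragment 3: offset=4 data="cdrb" -> buffer=????cdrb???YWZcDD?
Fragment 4: offset=0 data="rQQJ" -> buffer=rQQJcdrb???YWZcDD?
Fragment 5: offset=17 data="M" -> buffer=rQQJcdrb???YWZcDDM

Answer: rQQJcdrb???YWZcDDM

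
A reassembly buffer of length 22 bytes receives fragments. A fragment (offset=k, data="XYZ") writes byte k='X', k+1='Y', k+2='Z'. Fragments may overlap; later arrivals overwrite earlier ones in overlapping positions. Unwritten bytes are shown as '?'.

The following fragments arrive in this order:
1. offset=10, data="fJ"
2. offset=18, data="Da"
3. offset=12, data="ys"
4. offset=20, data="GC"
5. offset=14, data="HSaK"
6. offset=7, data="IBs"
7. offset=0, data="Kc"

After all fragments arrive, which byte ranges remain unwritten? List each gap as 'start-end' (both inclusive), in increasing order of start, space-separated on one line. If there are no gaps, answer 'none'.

Answer: 2-6

Derivation:
Fragment 1: offset=10 len=2
Fragment 2: offset=18 len=2
Fragment 3: offset=12 len=2
Fragment 4: offset=20 len=2
Fragment 5: offset=14 len=4
Fragment 6: offset=7 len=3
Fragment 7: offset=0 len=2
Gaps: 2-6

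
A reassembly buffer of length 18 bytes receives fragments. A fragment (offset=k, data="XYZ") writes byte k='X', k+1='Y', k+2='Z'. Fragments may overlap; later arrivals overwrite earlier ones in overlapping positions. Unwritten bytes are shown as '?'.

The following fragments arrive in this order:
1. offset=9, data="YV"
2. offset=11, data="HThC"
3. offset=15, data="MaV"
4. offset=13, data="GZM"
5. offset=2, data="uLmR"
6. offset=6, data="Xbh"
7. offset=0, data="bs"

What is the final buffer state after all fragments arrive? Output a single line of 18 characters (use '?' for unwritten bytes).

Fragment 1: offset=9 data="YV" -> buffer=?????????YV???????
Fragment 2: offset=11 data="HThC" -> buffer=?????????YVHThC???
Fragment 3: offset=15 data="MaV" -> buffer=?????????YVHThCMaV
Fragment 4: offset=13 data="GZM" -> buffer=?????????YVHTGZMaV
Fragment 5: offset=2 data="uLmR" -> buffer=??uLmR???YVHTGZMaV
Fragment 6: offset=6 data="Xbh" -> buffer=??uLmRXbhYVHTGZMaV
Fragment 7: offset=0 data="bs" -> buffer=bsuLmRXbhYVHTGZMaV

Answer: bsuLmRXbhYVHTGZMaV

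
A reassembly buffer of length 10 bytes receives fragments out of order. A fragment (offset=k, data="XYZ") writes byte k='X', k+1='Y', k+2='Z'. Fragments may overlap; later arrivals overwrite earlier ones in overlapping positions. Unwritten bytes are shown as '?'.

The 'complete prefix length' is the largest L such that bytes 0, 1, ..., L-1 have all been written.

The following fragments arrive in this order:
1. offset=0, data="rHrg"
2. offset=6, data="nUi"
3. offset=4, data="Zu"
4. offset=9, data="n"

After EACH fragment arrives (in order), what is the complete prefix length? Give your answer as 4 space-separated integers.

Fragment 1: offset=0 data="rHrg" -> buffer=rHrg?????? -> prefix_len=4
Fragment 2: offset=6 data="nUi" -> buffer=rHrg??nUi? -> prefix_len=4
Fragment 3: offset=4 data="Zu" -> buffer=rHrgZunUi? -> prefix_len=9
Fragment 4: offset=9 data="n" -> buffer=rHrgZunUin -> prefix_len=10

Answer: 4 4 9 10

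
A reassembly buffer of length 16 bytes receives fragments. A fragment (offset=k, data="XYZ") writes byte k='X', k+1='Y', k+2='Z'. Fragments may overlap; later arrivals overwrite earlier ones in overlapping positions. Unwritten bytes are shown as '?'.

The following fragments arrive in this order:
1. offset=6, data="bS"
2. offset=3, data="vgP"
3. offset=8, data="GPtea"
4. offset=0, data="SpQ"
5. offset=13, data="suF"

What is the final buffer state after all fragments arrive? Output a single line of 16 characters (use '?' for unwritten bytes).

Answer: SpQvgPbSGPteasuF

Derivation:
Fragment 1: offset=6 data="bS" -> buffer=??????bS????????
Fragment 2: offset=3 data="vgP" -> buffer=???vgPbS????????
Fragment 3: offset=8 data="GPtea" -> buffer=???vgPbSGPtea???
Fragment 4: offset=0 data="SpQ" -> buffer=SpQvgPbSGPtea???
Fragment 5: offset=13 data="suF" -> buffer=SpQvgPbSGPteasuF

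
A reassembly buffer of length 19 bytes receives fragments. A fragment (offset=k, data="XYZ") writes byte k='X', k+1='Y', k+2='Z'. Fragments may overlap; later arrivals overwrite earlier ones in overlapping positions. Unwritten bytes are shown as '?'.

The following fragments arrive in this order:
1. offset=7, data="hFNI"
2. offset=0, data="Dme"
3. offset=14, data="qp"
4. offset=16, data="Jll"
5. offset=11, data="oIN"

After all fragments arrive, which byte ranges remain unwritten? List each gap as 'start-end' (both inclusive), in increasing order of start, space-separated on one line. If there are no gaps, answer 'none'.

Answer: 3-6

Derivation:
Fragment 1: offset=7 len=4
Fragment 2: offset=0 len=3
Fragment 3: offset=14 len=2
Fragment 4: offset=16 len=3
Fragment 5: offset=11 len=3
Gaps: 3-6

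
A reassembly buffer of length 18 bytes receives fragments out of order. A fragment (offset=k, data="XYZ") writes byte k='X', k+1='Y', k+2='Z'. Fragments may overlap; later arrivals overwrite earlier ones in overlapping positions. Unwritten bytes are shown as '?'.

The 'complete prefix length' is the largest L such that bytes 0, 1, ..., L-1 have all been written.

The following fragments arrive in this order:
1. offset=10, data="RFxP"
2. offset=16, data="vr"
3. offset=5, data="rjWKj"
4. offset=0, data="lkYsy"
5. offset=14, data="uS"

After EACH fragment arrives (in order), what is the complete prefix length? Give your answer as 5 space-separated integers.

Answer: 0 0 0 14 18

Derivation:
Fragment 1: offset=10 data="RFxP" -> buffer=??????????RFxP???? -> prefix_len=0
Fragment 2: offset=16 data="vr" -> buffer=??????????RFxP??vr -> prefix_len=0
Fragment 3: offset=5 data="rjWKj" -> buffer=?????rjWKjRFxP??vr -> prefix_len=0
Fragment 4: offset=0 data="lkYsy" -> buffer=lkYsyrjWKjRFxP??vr -> prefix_len=14
Fragment 5: offset=14 data="uS" -> buffer=lkYsyrjWKjRFxPuSvr -> prefix_len=18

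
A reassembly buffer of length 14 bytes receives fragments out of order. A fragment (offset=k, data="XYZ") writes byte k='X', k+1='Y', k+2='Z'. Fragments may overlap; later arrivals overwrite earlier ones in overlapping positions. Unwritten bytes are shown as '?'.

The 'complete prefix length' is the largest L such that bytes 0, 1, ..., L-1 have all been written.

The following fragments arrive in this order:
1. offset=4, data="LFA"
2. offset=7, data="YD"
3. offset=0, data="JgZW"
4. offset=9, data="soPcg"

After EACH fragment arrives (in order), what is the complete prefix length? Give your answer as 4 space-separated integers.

Answer: 0 0 9 14

Derivation:
Fragment 1: offset=4 data="LFA" -> buffer=????LFA??????? -> prefix_len=0
Fragment 2: offset=7 data="YD" -> buffer=????LFAYD????? -> prefix_len=0
Fragment 3: offset=0 data="JgZW" -> buffer=JgZWLFAYD????? -> prefix_len=9
Fragment 4: offset=9 data="soPcg" -> buffer=JgZWLFAYDsoPcg -> prefix_len=14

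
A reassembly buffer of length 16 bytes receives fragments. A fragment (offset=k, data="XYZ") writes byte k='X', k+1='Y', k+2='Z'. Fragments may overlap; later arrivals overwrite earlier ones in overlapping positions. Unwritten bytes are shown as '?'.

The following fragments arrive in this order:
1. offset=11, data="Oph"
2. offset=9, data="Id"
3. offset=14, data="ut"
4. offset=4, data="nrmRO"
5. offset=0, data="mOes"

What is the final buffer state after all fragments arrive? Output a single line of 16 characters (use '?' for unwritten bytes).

Answer: mOesnrmROIdOphut

Derivation:
Fragment 1: offset=11 data="Oph" -> buffer=???????????Oph??
Fragment 2: offset=9 data="Id" -> buffer=?????????IdOph??
Fragment 3: offset=14 data="ut" -> buffer=?????????IdOphut
Fragment 4: offset=4 data="nrmRO" -> buffer=????nrmROIdOphut
Fragment 5: offset=0 data="mOes" -> buffer=mOesnrmROIdOphut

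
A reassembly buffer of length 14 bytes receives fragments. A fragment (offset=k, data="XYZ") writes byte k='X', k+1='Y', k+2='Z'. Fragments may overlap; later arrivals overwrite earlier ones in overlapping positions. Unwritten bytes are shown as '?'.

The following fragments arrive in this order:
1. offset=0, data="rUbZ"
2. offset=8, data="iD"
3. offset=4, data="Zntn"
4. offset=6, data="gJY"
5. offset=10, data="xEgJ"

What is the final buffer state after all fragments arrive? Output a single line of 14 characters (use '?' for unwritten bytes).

Fragment 1: offset=0 data="rUbZ" -> buffer=rUbZ??????????
Fragment 2: offset=8 data="iD" -> buffer=rUbZ????iD????
Fragment 3: offset=4 data="Zntn" -> buffer=rUbZZntniD????
Fragment 4: offset=6 data="gJY" -> buffer=rUbZZngJYD????
Fragment 5: offset=10 data="xEgJ" -> buffer=rUbZZngJYDxEgJ

Answer: rUbZZngJYDxEgJ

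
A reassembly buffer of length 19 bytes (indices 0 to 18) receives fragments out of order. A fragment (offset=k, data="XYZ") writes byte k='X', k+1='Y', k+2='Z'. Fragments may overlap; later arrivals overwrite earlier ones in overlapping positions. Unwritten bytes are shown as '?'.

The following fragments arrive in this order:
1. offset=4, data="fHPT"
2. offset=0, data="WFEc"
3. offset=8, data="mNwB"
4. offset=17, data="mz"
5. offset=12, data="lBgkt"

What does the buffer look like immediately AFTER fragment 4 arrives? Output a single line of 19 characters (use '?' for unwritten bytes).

Answer: WFEcfHPTmNwB?????mz

Derivation:
Fragment 1: offset=4 data="fHPT" -> buffer=????fHPT???????????
Fragment 2: offset=0 data="WFEc" -> buffer=WFEcfHPT???????????
Fragment 3: offset=8 data="mNwB" -> buffer=WFEcfHPTmNwB???????
Fragment 4: offset=17 data="mz" -> buffer=WFEcfHPTmNwB?????mz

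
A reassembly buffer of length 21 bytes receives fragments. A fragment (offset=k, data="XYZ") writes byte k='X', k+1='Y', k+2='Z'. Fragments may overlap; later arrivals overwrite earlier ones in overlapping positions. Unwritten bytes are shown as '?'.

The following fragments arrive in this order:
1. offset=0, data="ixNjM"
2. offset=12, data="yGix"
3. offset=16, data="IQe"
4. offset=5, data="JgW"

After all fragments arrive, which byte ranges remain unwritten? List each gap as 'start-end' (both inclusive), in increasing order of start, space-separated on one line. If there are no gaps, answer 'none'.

Fragment 1: offset=0 len=5
Fragment 2: offset=12 len=4
Fragment 3: offset=16 len=3
Fragment 4: offset=5 len=3
Gaps: 8-11 19-20

Answer: 8-11 19-20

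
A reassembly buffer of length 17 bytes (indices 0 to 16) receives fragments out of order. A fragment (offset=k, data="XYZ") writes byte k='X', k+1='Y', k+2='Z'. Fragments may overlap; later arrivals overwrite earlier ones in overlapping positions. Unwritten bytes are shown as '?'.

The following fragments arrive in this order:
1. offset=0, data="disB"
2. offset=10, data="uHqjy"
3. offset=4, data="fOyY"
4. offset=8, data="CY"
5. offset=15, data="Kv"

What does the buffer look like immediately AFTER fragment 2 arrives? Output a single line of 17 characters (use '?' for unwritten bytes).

Fragment 1: offset=0 data="disB" -> buffer=disB?????????????
Fragment 2: offset=10 data="uHqjy" -> buffer=disB??????uHqjy??

Answer: disB??????uHqjy??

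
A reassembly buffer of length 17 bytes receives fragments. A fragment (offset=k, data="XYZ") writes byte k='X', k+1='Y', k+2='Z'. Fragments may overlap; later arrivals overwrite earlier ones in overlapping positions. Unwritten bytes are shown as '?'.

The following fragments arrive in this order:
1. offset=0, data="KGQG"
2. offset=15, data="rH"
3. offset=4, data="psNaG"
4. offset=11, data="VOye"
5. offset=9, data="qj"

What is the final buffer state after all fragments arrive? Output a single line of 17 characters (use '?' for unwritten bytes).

Answer: KGQGpsNaGqjVOyerH

Derivation:
Fragment 1: offset=0 data="KGQG" -> buffer=KGQG?????????????
Fragment 2: offset=15 data="rH" -> buffer=KGQG???????????rH
Fragment 3: offset=4 data="psNaG" -> buffer=KGQGpsNaG??????rH
Fragment 4: offset=11 data="VOye" -> buffer=KGQGpsNaG??VOyerH
Fragment 5: offset=9 data="qj" -> buffer=KGQGpsNaGqjVOyerH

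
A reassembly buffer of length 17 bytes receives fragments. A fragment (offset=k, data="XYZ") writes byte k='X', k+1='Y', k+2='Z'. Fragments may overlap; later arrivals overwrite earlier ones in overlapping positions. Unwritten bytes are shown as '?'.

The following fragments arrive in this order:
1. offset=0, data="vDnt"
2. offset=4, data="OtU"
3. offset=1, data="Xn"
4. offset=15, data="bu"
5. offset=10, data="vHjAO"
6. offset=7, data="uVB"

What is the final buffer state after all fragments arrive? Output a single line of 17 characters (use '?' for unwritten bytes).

Answer: vXntOtUuVBvHjAObu

Derivation:
Fragment 1: offset=0 data="vDnt" -> buffer=vDnt?????????????
Fragment 2: offset=4 data="OtU" -> buffer=vDntOtU??????????
Fragment 3: offset=1 data="Xn" -> buffer=vXntOtU??????????
Fragment 4: offset=15 data="bu" -> buffer=vXntOtU????????bu
Fragment 5: offset=10 data="vHjAO" -> buffer=vXntOtU???vHjAObu
Fragment 6: offset=7 data="uVB" -> buffer=vXntOtUuVBvHjAObu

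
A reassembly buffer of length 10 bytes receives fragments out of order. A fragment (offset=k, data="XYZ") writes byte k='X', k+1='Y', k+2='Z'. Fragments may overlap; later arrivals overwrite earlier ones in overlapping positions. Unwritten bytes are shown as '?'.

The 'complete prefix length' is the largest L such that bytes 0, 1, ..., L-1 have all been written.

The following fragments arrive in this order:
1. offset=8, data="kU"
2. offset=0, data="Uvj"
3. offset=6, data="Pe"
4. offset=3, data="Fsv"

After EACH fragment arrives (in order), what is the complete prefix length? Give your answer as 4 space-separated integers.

Fragment 1: offset=8 data="kU" -> buffer=????????kU -> prefix_len=0
Fragment 2: offset=0 data="Uvj" -> buffer=Uvj?????kU -> prefix_len=3
Fragment 3: offset=6 data="Pe" -> buffer=Uvj???PekU -> prefix_len=3
Fragment 4: offset=3 data="Fsv" -> buffer=UvjFsvPekU -> prefix_len=10

Answer: 0 3 3 10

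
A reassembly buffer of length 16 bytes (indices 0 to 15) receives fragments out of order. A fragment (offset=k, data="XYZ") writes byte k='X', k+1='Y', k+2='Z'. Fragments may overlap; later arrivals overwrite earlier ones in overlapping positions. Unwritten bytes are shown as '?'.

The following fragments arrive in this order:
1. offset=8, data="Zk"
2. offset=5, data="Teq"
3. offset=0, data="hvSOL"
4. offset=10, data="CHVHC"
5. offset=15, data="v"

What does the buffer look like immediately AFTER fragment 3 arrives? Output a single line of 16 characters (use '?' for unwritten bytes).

Answer: hvSOLTeqZk??????

Derivation:
Fragment 1: offset=8 data="Zk" -> buffer=????????Zk??????
Fragment 2: offset=5 data="Teq" -> buffer=?????TeqZk??????
Fragment 3: offset=0 data="hvSOL" -> buffer=hvSOLTeqZk??????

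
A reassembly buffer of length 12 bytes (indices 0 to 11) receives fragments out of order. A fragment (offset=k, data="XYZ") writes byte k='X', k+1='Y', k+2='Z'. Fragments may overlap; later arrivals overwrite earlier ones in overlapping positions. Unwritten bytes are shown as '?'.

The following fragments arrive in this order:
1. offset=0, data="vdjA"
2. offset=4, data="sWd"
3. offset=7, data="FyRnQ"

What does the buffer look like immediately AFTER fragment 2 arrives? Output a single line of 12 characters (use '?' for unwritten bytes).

Answer: vdjAsWd?????

Derivation:
Fragment 1: offset=0 data="vdjA" -> buffer=vdjA????????
Fragment 2: offset=4 data="sWd" -> buffer=vdjAsWd?????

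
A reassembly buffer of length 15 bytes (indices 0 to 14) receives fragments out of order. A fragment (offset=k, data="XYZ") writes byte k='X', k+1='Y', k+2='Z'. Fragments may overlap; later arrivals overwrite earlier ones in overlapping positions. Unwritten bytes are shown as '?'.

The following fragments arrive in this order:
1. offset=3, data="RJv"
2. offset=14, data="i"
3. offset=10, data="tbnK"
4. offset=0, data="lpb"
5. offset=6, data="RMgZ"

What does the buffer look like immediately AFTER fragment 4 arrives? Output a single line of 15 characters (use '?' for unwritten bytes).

Answer: lpbRJv????tbnKi

Derivation:
Fragment 1: offset=3 data="RJv" -> buffer=???RJv?????????
Fragment 2: offset=14 data="i" -> buffer=???RJv????????i
Fragment 3: offset=10 data="tbnK" -> buffer=???RJv????tbnKi
Fragment 4: offset=0 data="lpb" -> buffer=lpbRJv????tbnKi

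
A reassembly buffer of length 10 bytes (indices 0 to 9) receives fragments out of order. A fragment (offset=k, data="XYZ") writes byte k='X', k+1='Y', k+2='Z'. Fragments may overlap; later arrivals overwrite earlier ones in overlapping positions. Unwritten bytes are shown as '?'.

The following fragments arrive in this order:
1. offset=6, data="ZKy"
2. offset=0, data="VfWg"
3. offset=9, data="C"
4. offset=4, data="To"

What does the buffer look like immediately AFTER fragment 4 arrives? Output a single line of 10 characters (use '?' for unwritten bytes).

Fragment 1: offset=6 data="ZKy" -> buffer=??????ZKy?
Fragment 2: offset=0 data="VfWg" -> buffer=VfWg??ZKy?
Fragment 3: offset=9 data="C" -> buffer=VfWg??ZKyC
Fragment 4: offset=4 data="To" -> buffer=VfWgToZKyC

Answer: VfWgToZKyC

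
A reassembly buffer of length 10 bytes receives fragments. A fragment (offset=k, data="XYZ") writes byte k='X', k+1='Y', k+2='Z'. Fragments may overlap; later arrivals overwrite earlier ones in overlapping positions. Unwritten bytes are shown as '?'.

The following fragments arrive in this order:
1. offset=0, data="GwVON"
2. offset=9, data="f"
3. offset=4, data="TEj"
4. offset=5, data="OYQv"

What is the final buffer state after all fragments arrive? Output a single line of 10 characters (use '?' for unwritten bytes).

Fragment 1: offset=0 data="GwVON" -> buffer=GwVON?????
Fragment 2: offset=9 data="f" -> buffer=GwVON????f
Fragment 3: offset=4 data="TEj" -> buffer=GwVOTEj??f
Fragment 4: offset=5 data="OYQv" -> buffer=GwVOTOYQvf

Answer: GwVOTOYQvf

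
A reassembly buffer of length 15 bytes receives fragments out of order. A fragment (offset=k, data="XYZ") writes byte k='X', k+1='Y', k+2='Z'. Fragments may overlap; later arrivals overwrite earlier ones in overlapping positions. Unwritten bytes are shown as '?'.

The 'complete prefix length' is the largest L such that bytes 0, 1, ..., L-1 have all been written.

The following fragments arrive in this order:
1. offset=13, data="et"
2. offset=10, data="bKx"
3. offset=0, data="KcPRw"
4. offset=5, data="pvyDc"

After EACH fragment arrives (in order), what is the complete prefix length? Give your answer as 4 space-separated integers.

Answer: 0 0 5 15

Derivation:
Fragment 1: offset=13 data="et" -> buffer=?????????????et -> prefix_len=0
Fragment 2: offset=10 data="bKx" -> buffer=??????????bKxet -> prefix_len=0
Fragment 3: offset=0 data="KcPRw" -> buffer=KcPRw?????bKxet -> prefix_len=5
Fragment 4: offset=5 data="pvyDc" -> buffer=KcPRwpvyDcbKxet -> prefix_len=15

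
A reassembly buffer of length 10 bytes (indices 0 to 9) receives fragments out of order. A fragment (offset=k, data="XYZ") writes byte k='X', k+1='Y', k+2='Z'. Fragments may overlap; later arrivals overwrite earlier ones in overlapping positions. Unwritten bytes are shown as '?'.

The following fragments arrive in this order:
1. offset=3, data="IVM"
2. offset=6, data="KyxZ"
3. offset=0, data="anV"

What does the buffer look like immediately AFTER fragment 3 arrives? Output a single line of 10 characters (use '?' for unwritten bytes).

Fragment 1: offset=3 data="IVM" -> buffer=???IVM????
Fragment 2: offset=6 data="KyxZ" -> buffer=???IVMKyxZ
Fragment 3: offset=0 data="anV" -> buffer=anVIVMKyxZ

Answer: anVIVMKyxZ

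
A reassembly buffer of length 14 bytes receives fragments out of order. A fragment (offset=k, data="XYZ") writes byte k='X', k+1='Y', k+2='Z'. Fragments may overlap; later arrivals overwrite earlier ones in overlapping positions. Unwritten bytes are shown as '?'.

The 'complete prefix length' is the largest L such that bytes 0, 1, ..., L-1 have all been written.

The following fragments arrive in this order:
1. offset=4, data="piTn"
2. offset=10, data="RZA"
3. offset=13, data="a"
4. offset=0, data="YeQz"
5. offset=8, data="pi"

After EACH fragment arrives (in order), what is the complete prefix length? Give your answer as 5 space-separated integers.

Answer: 0 0 0 8 14

Derivation:
Fragment 1: offset=4 data="piTn" -> buffer=????piTn?????? -> prefix_len=0
Fragment 2: offset=10 data="RZA" -> buffer=????piTn??RZA? -> prefix_len=0
Fragment 3: offset=13 data="a" -> buffer=????piTn??RZAa -> prefix_len=0
Fragment 4: offset=0 data="YeQz" -> buffer=YeQzpiTn??RZAa -> prefix_len=8
Fragment 5: offset=8 data="pi" -> buffer=YeQzpiTnpiRZAa -> prefix_len=14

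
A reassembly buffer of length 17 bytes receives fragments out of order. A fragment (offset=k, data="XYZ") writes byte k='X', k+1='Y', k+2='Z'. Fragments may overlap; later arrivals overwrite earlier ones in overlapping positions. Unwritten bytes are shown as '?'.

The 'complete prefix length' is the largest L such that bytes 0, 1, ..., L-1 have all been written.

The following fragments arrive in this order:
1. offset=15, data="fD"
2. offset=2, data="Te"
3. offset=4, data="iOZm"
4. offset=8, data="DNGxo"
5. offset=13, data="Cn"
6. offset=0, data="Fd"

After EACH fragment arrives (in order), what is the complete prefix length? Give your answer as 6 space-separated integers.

Answer: 0 0 0 0 0 17

Derivation:
Fragment 1: offset=15 data="fD" -> buffer=???????????????fD -> prefix_len=0
Fragment 2: offset=2 data="Te" -> buffer=??Te???????????fD -> prefix_len=0
Fragment 3: offset=4 data="iOZm" -> buffer=??TeiOZm???????fD -> prefix_len=0
Fragment 4: offset=8 data="DNGxo" -> buffer=??TeiOZmDNGxo??fD -> prefix_len=0
Fragment 5: offset=13 data="Cn" -> buffer=??TeiOZmDNGxoCnfD -> prefix_len=0
Fragment 6: offset=0 data="Fd" -> buffer=FdTeiOZmDNGxoCnfD -> prefix_len=17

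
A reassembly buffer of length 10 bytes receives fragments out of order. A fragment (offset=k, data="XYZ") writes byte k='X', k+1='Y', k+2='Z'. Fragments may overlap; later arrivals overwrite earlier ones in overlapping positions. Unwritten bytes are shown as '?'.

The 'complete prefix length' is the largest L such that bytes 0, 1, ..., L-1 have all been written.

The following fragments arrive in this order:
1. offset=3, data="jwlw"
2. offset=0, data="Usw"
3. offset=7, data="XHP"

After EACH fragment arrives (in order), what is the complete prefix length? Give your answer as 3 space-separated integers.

Answer: 0 7 10

Derivation:
Fragment 1: offset=3 data="jwlw" -> buffer=???jwlw??? -> prefix_len=0
Fragment 2: offset=0 data="Usw" -> buffer=Uswjwlw??? -> prefix_len=7
Fragment 3: offset=7 data="XHP" -> buffer=UswjwlwXHP -> prefix_len=10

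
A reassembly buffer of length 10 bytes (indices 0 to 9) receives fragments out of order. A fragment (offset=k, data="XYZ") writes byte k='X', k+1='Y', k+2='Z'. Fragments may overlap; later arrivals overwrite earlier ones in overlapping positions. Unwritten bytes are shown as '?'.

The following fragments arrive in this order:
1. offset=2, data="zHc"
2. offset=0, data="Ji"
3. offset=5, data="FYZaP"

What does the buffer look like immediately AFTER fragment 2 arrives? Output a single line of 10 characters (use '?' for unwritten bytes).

Answer: JizHc?????

Derivation:
Fragment 1: offset=2 data="zHc" -> buffer=??zHc?????
Fragment 2: offset=0 data="Ji" -> buffer=JizHc?????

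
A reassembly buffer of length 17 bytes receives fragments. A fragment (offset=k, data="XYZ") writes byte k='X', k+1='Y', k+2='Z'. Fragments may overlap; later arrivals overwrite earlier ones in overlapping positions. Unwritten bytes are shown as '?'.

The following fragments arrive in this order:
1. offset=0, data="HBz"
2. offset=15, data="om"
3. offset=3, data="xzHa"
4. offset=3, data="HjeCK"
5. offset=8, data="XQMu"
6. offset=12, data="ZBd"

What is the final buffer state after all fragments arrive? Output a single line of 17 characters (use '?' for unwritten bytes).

Answer: HBzHjeCKXQMuZBdom

Derivation:
Fragment 1: offset=0 data="HBz" -> buffer=HBz??????????????
Fragment 2: offset=15 data="om" -> buffer=HBz????????????om
Fragment 3: offset=3 data="xzHa" -> buffer=HBzxzHa????????om
Fragment 4: offset=3 data="HjeCK" -> buffer=HBzHjeCK???????om
Fragment 5: offset=8 data="XQMu" -> buffer=HBzHjeCKXQMu???om
Fragment 6: offset=12 data="ZBd" -> buffer=HBzHjeCKXQMuZBdom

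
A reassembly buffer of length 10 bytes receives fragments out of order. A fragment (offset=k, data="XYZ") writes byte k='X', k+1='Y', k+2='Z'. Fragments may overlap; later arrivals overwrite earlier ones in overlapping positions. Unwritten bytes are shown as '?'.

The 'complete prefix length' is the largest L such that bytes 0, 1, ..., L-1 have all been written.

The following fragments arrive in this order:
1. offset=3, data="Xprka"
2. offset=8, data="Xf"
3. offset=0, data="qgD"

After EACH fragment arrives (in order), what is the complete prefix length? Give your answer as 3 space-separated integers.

Answer: 0 0 10

Derivation:
Fragment 1: offset=3 data="Xprka" -> buffer=???Xprka?? -> prefix_len=0
Fragment 2: offset=8 data="Xf" -> buffer=???XprkaXf -> prefix_len=0
Fragment 3: offset=0 data="qgD" -> buffer=qgDXprkaXf -> prefix_len=10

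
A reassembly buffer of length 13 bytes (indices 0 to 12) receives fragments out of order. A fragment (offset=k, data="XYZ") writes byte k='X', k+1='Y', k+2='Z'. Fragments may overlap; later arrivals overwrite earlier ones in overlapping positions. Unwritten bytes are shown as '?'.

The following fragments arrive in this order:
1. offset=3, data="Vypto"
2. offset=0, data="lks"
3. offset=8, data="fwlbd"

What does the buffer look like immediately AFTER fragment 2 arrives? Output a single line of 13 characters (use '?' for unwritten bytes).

Fragment 1: offset=3 data="Vypto" -> buffer=???Vypto?????
Fragment 2: offset=0 data="lks" -> buffer=lksVypto?????

Answer: lksVypto?????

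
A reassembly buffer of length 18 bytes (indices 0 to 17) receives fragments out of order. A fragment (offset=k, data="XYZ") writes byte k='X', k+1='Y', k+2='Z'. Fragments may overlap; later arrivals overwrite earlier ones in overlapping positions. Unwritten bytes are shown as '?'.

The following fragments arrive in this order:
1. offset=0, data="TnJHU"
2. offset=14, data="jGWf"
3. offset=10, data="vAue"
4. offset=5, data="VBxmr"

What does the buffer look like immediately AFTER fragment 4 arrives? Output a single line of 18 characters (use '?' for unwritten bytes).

Fragment 1: offset=0 data="TnJHU" -> buffer=TnJHU?????????????
Fragment 2: offset=14 data="jGWf" -> buffer=TnJHU?????????jGWf
Fragment 3: offset=10 data="vAue" -> buffer=TnJHU?????vAuejGWf
Fragment 4: offset=5 data="VBxmr" -> buffer=TnJHUVBxmrvAuejGWf

Answer: TnJHUVBxmrvAuejGWf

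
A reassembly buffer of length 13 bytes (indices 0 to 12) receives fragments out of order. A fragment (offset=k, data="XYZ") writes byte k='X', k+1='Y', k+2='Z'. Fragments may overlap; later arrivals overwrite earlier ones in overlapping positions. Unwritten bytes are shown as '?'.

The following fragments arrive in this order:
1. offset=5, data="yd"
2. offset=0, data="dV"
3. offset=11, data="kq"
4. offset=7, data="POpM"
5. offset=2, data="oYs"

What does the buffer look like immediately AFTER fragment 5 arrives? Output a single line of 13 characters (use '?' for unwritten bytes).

Answer: dVoYsydPOpMkq

Derivation:
Fragment 1: offset=5 data="yd" -> buffer=?????yd??????
Fragment 2: offset=0 data="dV" -> buffer=dV???yd??????
Fragment 3: offset=11 data="kq" -> buffer=dV???yd????kq
Fragment 4: offset=7 data="POpM" -> buffer=dV???ydPOpMkq
Fragment 5: offset=2 data="oYs" -> buffer=dVoYsydPOpMkq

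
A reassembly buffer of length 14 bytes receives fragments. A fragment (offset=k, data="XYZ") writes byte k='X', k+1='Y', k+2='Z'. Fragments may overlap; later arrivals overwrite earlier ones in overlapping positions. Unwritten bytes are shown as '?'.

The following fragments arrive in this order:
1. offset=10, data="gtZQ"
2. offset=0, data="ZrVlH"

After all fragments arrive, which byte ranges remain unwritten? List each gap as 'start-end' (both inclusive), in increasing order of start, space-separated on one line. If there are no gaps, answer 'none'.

Answer: 5-9

Derivation:
Fragment 1: offset=10 len=4
Fragment 2: offset=0 len=5
Gaps: 5-9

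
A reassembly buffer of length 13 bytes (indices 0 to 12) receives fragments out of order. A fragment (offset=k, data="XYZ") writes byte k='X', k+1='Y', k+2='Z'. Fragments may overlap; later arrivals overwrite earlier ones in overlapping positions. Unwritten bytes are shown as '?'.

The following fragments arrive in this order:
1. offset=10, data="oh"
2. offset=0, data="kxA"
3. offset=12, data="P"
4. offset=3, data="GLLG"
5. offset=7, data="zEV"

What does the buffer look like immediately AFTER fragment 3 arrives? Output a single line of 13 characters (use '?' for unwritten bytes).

Fragment 1: offset=10 data="oh" -> buffer=??????????oh?
Fragment 2: offset=0 data="kxA" -> buffer=kxA???????oh?
Fragment 3: offset=12 data="P" -> buffer=kxA???????ohP

Answer: kxA???????ohP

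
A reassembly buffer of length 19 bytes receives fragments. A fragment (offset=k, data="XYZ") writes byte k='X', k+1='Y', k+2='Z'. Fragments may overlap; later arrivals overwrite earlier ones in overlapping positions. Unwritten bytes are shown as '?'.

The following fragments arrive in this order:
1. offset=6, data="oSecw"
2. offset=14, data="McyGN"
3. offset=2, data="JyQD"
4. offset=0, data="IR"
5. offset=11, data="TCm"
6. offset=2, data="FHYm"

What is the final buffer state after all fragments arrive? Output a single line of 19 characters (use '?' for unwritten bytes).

Fragment 1: offset=6 data="oSecw" -> buffer=??????oSecw????????
Fragment 2: offset=14 data="McyGN" -> buffer=??????oSecw???McyGN
Fragment 3: offset=2 data="JyQD" -> buffer=??JyQDoSecw???McyGN
Fragment 4: offset=0 data="IR" -> buffer=IRJyQDoSecw???McyGN
Fragment 5: offset=11 data="TCm" -> buffer=IRJyQDoSecwTCmMcyGN
Fragment 6: offset=2 data="FHYm" -> buffer=IRFHYmoSecwTCmMcyGN

Answer: IRFHYmoSecwTCmMcyGN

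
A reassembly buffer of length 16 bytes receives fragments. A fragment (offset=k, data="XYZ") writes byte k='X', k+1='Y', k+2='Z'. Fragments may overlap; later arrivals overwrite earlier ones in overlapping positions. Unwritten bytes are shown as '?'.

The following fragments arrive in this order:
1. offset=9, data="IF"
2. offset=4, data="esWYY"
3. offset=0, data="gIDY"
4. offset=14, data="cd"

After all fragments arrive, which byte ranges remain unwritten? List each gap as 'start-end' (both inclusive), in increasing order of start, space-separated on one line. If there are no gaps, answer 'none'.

Answer: 11-13

Derivation:
Fragment 1: offset=9 len=2
Fragment 2: offset=4 len=5
Fragment 3: offset=0 len=4
Fragment 4: offset=14 len=2
Gaps: 11-13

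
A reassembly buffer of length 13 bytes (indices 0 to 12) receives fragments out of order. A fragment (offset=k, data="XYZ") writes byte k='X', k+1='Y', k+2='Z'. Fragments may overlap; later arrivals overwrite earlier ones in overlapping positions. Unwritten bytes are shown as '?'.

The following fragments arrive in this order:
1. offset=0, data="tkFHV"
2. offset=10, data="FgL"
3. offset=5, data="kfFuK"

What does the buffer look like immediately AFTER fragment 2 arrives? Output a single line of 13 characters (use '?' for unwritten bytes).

Fragment 1: offset=0 data="tkFHV" -> buffer=tkFHV????????
Fragment 2: offset=10 data="FgL" -> buffer=tkFHV?????FgL

Answer: tkFHV?????FgL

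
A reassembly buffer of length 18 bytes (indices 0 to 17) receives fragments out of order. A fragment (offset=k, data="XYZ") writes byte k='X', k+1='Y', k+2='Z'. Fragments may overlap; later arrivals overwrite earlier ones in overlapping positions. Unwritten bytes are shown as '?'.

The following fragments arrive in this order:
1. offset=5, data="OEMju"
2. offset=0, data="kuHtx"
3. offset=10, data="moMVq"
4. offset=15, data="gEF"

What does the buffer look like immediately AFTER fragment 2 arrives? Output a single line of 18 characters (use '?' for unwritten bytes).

Answer: kuHtxOEMju????????

Derivation:
Fragment 1: offset=5 data="OEMju" -> buffer=?????OEMju????????
Fragment 2: offset=0 data="kuHtx" -> buffer=kuHtxOEMju????????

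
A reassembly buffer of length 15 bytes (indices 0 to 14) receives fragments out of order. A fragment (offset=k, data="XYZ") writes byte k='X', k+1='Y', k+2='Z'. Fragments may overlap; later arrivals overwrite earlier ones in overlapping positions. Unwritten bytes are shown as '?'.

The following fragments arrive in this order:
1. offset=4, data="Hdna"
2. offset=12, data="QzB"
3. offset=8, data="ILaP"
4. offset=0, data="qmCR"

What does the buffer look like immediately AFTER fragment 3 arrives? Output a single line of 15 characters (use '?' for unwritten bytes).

Fragment 1: offset=4 data="Hdna" -> buffer=????Hdna???????
Fragment 2: offset=12 data="QzB" -> buffer=????Hdna????QzB
Fragment 3: offset=8 data="ILaP" -> buffer=????HdnaILaPQzB

Answer: ????HdnaILaPQzB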